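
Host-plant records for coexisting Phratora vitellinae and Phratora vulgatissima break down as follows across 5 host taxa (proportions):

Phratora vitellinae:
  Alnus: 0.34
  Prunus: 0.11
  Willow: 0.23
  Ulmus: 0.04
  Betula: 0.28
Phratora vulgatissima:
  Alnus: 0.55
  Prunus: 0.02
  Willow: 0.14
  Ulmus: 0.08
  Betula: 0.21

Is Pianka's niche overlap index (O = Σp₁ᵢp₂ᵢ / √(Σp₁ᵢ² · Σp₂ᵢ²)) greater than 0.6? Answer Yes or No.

Σ p₁ᵢp₂ᵢ = 0.1870 + 0.0022 + 0.0322 + 0.0032 + 0.0588 = 0.2834
Σp_1ᵢ² = 0.34² + 0.11² + 0.23² + 0.04² + 0.28² = 0.1156 + 0.0121 + 0.0529 + 0.0016 + 0.0784 = 0.2606
Σp_2ᵢ² = 0.55² + 0.02² + 0.14² + 0.08² + 0.21² = 0.3025 + 0.0004 + 0.0196 + 0.0064 + 0.0441 = 0.3730
O = 0.2834 / √(0.2606 × 0.3730) = 0.2834 / 0.31178 = 0.9090
O = 0.9090 > 0.6 → Yes.

Yes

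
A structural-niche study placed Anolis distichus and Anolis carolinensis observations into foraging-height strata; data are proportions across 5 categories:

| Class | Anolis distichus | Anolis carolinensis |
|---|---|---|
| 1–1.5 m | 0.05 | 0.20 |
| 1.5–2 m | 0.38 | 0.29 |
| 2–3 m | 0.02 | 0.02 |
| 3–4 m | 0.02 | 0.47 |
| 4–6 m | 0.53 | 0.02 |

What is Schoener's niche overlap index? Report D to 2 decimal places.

0.40

Σ|p₁ᵢ − p₂ᵢ| = 0.15 + 0.09 + 0.00 + 0.45 + 0.51 = 1.20
D = 1 − ½ × 1.20 = 1 − 0.600 = 0.4000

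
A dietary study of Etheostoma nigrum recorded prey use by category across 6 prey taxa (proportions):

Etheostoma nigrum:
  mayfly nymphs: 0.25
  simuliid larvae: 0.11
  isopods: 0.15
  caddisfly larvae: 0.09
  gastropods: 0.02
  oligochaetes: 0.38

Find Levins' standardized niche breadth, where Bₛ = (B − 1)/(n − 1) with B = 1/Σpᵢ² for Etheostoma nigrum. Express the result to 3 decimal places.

0.600

Σpᵢ² = 0.25² + 0.11² + 0.15² + 0.09² + 0.02² + 0.38² = 0.0625 + 0.0121 + 0.0225 + 0.0081 + 0.0004 + 0.1444 = 0.2500
B = 1 / 0.2500 = 4.00000
Bₛ = (B − 1)/(n − 1) = (4.00000 − 1)/(6 − 1) = 3.00000/5 = 0.60000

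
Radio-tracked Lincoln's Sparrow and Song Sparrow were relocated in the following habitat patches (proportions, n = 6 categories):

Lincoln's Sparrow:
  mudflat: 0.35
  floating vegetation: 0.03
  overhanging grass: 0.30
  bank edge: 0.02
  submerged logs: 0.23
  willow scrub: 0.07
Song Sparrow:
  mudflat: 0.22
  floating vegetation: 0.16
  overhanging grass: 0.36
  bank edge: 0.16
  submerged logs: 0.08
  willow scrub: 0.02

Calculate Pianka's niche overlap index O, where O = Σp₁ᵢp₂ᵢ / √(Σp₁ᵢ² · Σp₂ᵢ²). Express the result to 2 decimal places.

0.84

Σ p₁ᵢp₂ᵢ = 0.0770 + 0.0048 + 0.1080 + 0.0032 + 0.0184 + 0.0014 = 0.2128
Σp_1ᵢ² = 0.35² + 0.03² + 0.30² + 0.02² + 0.23² + 0.07² = 0.1225 + 0.0009 + 0.0900 + 0.0004 + 0.0529 + 0.0049 = 0.2716
Σp_2ᵢ² = 0.22² + 0.16² + 0.36² + 0.16² + 0.08² + 0.02² = 0.0484 + 0.0256 + 0.1296 + 0.0256 + 0.0064 + 0.0004 = 0.2360
O = 0.2128 / √(0.2716 × 0.2360) = 0.2128 / 0.25318 = 0.8405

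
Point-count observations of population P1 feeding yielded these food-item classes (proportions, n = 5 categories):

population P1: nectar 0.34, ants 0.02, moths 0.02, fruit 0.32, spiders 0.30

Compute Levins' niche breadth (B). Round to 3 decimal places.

3.238

Σpᵢ² = 0.34² + 0.02² + 0.02² + 0.32² + 0.30² = 0.1156 + 0.0004 + 0.0004 + 0.1024 + 0.0900 = 0.3088
B = 1 / 0.3088 = 3.23834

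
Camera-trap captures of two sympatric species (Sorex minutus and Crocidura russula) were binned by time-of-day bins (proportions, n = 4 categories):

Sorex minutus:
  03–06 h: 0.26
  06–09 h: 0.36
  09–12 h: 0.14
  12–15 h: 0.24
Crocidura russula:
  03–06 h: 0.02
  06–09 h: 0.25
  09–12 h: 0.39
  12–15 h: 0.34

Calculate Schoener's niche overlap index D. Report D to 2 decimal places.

Σ|p₁ᵢ − p₂ᵢ| = 0.24 + 0.11 + 0.25 + 0.10 = 0.70
D = 1 − ½ × 0.70 = 1 − 0.350 = 0.6500

0.65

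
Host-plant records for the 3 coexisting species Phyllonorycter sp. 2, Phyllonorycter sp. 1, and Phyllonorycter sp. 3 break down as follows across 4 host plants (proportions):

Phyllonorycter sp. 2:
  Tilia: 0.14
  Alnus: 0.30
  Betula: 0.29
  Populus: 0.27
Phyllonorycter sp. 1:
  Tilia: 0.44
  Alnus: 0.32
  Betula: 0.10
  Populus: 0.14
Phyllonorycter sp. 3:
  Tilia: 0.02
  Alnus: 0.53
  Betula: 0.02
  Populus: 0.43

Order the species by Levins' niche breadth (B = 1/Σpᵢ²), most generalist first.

Phyllonorycter sp. 2 > Phyllonorycter sp. 1 > Phyllonorycter sp. 3

Σp_2ᵢ² = 0.14² + 0.30² + 0.29² + 0.27² = 0.0196 + 0.0900 + 0.0841 + 0.0729 = 0.2666
B_2 = 1 / 0.2666 = 3.7509
Σp_1ᵢ² = 0.44² + 0.32² + 0.10² + 0.14² = 0.1936 + 0.1024 + 0.0100 + 0.0196 = 0.3256
B_1 = 1 / 0.3256 = 3.0713
Σp_3ᵢ² = 0.02² + 0.53² + 0.02² + 0.43² = 0.0004 + 0.2809 + 0.0004 + 0.1849 = 0.4666
B_3 = 1 / 0.4666 = 2.1432
Ranking by B (broadest → narrowest): Phyllonorycter sp. 2 (3.75) > Phyllonorycter sp. 1 (3.07) > Phyllonorycter sp. 3 (2.14)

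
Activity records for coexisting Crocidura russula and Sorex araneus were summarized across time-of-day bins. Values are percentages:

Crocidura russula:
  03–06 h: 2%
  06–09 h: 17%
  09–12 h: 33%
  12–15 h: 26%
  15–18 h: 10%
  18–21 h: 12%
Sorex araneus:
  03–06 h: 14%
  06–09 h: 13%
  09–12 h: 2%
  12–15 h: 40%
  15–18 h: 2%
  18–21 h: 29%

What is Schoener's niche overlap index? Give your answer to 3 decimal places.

0.570

Convert percentages to proportions (divide by 100).
Σ|p₁ᵢ − p₂ᵢ| = 0.12 + 0.04 + 0.31 + 0.14 + 0.08 + 0.17 = 0.86
D = 1 − ½ × 0.86 = 1 − 0.430 = 0.57000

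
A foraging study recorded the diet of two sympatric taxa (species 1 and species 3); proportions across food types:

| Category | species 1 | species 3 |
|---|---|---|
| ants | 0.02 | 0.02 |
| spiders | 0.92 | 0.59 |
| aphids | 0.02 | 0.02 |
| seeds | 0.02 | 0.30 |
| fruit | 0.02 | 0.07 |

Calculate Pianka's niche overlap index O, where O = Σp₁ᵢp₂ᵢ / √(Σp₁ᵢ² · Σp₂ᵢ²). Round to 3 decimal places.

0.898

Σ p₁ᵢp₂ᵢ = 0.0004 + 0.5428 + 0.0004 + 0.0060 + 0.0014 = 0.5510
Σp_1ᵢ² = 0.02² + 0.92² + 0.02² + 0.02² + 0.02² = 0.0004 + 0.8464 + 0.0004 + 0.0004 + 0.0004 = 0.8480
Σp_2ᵢ² = 0.02² + 0.59² + 0.02² + 0.30² + 0.07² = 0.0004 + 0.3481 + 0.0004 + 0.0900 + 0.0049 = 0.4438
O = 0.5510 / √(0.8480 × 0.4438) = 0.5510 / 0.613468 = 0.89817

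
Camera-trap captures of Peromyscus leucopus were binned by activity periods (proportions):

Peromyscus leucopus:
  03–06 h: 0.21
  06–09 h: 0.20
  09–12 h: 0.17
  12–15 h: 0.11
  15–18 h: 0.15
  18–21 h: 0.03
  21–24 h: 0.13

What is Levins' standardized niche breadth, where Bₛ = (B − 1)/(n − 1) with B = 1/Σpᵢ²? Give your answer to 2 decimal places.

0.84

Σpᵢ² = 0.21² + 0.20² + 0.17² + 0.11² + 0.15² + 0.03² + 0.13² = 0.0441 + 0.0400 + 0.0289 + 0.0121 + 0.0225 + 0.0009 + 0.0169 = 0.1654
B = 1 / 0.1654 = 6.0459
Bₛ = (B − 1)/(n − 1) = (6.0459 − 1)/(7 − 1) = 5.0459/6 = 0.8410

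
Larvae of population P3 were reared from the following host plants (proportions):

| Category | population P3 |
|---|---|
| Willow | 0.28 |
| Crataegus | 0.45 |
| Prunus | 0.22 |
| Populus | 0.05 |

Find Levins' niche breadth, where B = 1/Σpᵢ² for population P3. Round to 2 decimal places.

3.01

Σpᵢ² = 0.28² + 0.45² + 0.22² + 0.05² = 0.0784 + 0.2025 + 0.0484 + 0.0025 = 0.3318
B = 1 / 0.3318 = 3.0139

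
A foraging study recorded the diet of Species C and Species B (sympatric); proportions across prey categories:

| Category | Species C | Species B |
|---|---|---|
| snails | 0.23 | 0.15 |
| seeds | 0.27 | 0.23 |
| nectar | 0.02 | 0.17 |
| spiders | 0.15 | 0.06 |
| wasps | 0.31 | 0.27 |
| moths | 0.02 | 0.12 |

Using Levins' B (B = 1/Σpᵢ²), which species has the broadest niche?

Species B

Σp_Cᵢ² = 0.23² + 0.27² + 0.02² + 0.15² + 0.31² + 0.02² = 0.0529 + 0.0729 + 0.0004 + 0.0225 + 0.0961 + 0.0004 = 0.2452
B_C = 1 / 0.2452 = 4.0783
Σp_Bᵢ² = 0.15² + 0.23² + 0.17² + 0.06² + 0.27² + 0.12² = 0.0225 + 0.0529 + 0.0289 + 0.0036 + 0.0729 + 0.0144 = 0.1952
B_B = 1 / 0.1952 = 5.1230
Highest B → broadest niche (most generalist): Species B (B = 5.12).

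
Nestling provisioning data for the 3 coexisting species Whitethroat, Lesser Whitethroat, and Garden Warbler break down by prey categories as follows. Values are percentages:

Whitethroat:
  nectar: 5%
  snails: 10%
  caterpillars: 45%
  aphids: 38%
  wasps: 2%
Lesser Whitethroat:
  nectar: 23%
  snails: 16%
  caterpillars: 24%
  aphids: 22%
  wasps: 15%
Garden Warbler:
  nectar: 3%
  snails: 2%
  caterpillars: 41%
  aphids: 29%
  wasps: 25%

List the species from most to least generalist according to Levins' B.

Lesser Whitethroat > Garden Warbler > Whitethroat

Convert percentages to proportions (divide by 100).
Σp_Whitᵢ² = 0.05² + 0.10² + 0.45² + 0.38² + 0.02² = 0.0025 + 0.0100 + 0.2025 + 0.1444 + 0.0004 = 0.3598
B_Whit = 1 / 0.3598 = 2.7793
Σp_Lessᵢ² = 0.23² + 0.16² + 0.24² + 0.22² + 0.15² = 0.0529 + 0.0256 + 0.0576 + 0.0484 + 0.0225 = 0.2070
B_Less = 1 / 0.2070 = 4.8309
Σp_Gardᵢ² = 0.03² + 0.02² + 0.41² + 0.29² + 0.25² = 0.0009 + 0.0004 + 0.1681 + 0.0841 + 0.0625 = 0.3160
B_Gard = 1 / 0.3160 = 3.1646
Ranking by B (broadest → narrowest): Lesser Whitethroat (4.83) > Garden Warbler (3.16) > Whitethroat (2.78)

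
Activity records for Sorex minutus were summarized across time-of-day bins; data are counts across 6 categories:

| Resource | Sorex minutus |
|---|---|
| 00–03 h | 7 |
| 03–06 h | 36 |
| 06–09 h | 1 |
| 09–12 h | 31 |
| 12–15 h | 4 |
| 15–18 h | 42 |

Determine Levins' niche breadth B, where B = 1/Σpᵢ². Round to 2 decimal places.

3.58

Proportions for Sorex minutus (n=121): 7/121=0.0579, 36/121=0.2975, 1/121=0.0083, 31/121=0.2562, 4/121=0.0331, 42/121=0.3471
Σpᵢ² = 0.0579² + 0.2975² + 0.0083² + 0.2562² + 0.0331² + 0.3471² = 0.003352 + 0.088506 + 0.000069 + 0.065638 + 0.001096 + 0.120478 = 0.279139
B = 1 / 0.279139 = 3.5824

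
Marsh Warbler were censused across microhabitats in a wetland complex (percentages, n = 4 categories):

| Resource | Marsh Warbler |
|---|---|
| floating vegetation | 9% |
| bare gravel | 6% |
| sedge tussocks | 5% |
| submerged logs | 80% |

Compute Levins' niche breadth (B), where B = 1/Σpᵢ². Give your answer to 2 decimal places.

1.53

Convert percentages to proportions (divide by 100).
Σpᵢ² = 0.09² + 0.06² + 0.05² + 0.80² = 0.0081 + 0.0036 + 0.0025 + 0.6400 = 0.6542
B = 1 / 0.6542 = 1.5286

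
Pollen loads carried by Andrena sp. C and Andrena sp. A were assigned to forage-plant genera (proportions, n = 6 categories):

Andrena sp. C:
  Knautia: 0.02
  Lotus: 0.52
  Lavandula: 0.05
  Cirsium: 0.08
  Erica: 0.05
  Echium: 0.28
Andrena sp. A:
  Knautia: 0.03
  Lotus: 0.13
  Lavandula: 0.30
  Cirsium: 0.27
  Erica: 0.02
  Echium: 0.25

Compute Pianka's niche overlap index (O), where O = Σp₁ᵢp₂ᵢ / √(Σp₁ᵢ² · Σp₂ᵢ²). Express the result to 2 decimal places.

0.59

Σ p₁ᵢp₂ᵢ = 0.0006 + 0.0676 + 0.0150 + 0.0216 + 0.0010 + 0.0700 = 0.1758
Σp_1ᵢ² = 0.02² + 0.52² + 0.05² + 0.08² + 0.05² + 0.28² = 0.0004 + 0.2704 + 0.0025 + 0.0064 + 0.0025 + 0.0784 = 0.3606
Σp_2ᵢ² = 0.03² + 0.13² + 0.30² + 0.27² + 0.02² + 0.25² = 0.0009 + 0.0169 + 0.0900 + 0.0729 + 0.0004 + 0.0625 = 0.2436
O = 0.1758 / √(0.3606 × 0.2436) = 0.1758 / 0.29638 = 0.5932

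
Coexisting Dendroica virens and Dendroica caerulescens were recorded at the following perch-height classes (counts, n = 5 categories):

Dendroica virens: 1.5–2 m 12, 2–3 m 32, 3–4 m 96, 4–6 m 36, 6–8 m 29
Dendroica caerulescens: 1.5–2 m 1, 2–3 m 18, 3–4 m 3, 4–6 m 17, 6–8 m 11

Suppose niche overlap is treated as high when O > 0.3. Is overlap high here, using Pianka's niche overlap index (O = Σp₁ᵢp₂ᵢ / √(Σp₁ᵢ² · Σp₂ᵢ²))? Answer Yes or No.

Proportions for Dendroica virens (n=205): 12/205=0.0585, 32/205=0.1561, 96/205=0.4683, 36/205=0.1756, 29/205=0.1415
Proportions for Dendroica caerulescens (n=50): 1/50=0.0200, 18/50=0.3600, 3/50=0.0600, 17/50=0.3400, 11/50=0.2200
Σ p₁ᵢp₂ᵢ = 0.001170 + 0.056196 + 0.028098 + 0.059704 + 0.031130 = 0.176298
Σp_1ᵢ² = 0.0585² + 0.1561² + 0.4683² + 0.1756² + 0.1415² = 0.003422 + 0.024367 + 0.219305 + 0.030835 + 0.020022 = 0.297951
Σp_2ᵢ² = 0.0200² + 0.3600² + 0.0600² + 0.3400² + 0.2200² = 0.000400 + 0.129600 + 0.003600 + 0.115600 + 0.048400 = 0.297600
O = 0.176298 / √(0.297951 × 0.297600) = 0.176298 / 0.2977754 = 0.5921
O = 0.5921 > 0.3 → Yes.

Yes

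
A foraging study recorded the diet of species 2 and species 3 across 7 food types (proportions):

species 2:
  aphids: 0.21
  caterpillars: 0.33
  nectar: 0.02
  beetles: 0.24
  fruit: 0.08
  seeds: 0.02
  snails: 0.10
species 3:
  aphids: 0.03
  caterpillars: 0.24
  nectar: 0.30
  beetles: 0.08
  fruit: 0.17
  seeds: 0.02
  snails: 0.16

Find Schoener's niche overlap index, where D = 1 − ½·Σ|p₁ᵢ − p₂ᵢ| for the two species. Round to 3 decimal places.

Σ|p₁ᵢ − p₂ᵢ| = 0.18 + 0.09 + 0.28 + 0.16 + 0.09 + 0.00 + 0.06 = 0.86
D = 1 − ½ × 0.86 = 1 − 0.430 = 0.57000

0.570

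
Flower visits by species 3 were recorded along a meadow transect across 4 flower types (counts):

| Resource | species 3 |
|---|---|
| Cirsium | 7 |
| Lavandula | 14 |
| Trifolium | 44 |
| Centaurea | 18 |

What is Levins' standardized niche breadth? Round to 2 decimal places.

0.58

Proportions for species 3 (n=83): 7/83=0.0843, 14/83=0.1687, 44/83=0.5301, 18/83=0.2169
Σpᵢ² = 0.0843² + 0.1687² + 0.5301² + 0.2169² = 0.007106 + 0.028460 + 0.281006 + 0.047046 = 0.363618
B = 1 / 0.363618 = 2.7501
Bₛ = (B − 1)/(n − 1) = (2.7501 − 1)/(4 − 1) = 1.7501/3 = 0.5834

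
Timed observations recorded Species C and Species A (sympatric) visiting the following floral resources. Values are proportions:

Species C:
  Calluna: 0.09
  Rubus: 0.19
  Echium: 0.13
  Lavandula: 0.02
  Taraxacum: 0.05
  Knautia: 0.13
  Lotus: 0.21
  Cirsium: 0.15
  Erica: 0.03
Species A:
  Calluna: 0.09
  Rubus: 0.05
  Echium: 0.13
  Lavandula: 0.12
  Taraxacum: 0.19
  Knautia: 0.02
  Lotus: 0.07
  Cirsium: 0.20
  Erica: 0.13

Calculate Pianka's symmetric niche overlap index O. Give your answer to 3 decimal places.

0.677

Σ p₁ᵢp₂ᵢ = 0.0081 + 0.0095 + 0.0169 + 0.0024 + 0.0095 + 0.0026 + 0.0147 + 0.0300 + 0.0039 = 0.0976
Σp_1ᵢ² = 0.09² + 0.19² + 0.13² + 0.02² + 0.05² + 0.13² + 0.21² + 0.15² + 0.03² = 0.0081 + 0.0361 + 0.0169 + 0.0004 + 0.0025 + 0.0169 + 0.0441 + 0.0225 + 0.0009 = 0.1484
Σp_2ᵢ² = 0.09² + 0.05² + 0.13² + 0.12² + 0.19² + 0.02² + 0.07² + 0.20² + 0.13² = 0.0081 + 0.0025 + 0.0169 + 0.0144 + 0.0361 + 0.0004 + 0.0049 + 0.0400 + 0.0169 = 0.1402
O = 0.0976 / √(0.1484 × 0.1402) = 0.0976 / 0.144242 = 0.67664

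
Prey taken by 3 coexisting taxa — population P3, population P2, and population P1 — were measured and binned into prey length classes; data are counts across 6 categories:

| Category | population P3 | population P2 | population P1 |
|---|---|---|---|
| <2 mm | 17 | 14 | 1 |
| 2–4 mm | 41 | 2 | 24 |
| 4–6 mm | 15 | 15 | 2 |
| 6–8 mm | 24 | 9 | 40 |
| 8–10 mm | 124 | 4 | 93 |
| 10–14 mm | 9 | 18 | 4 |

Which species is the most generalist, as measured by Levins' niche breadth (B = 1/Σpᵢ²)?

population P2

Proportions for population P3 (n=230): 17/230=0.0739, 41/230=0.1783, 15/230=0.0652, 24/230=0.1043, 124/230=0.5391, 9/230=0.0391
Proportions for population P2 (n=62): 14/62=0.2258, 2/62=0.0323, 15/62=0.2419, 9/62=0.1452, 4/62=0.0645, 18/62=0.2903
Proportions for population P1 (n=164): 1/164=0.0061, 24/164=0.1463, 2/164=0.0122, 40/164=0.2439, 93/164=0.5671, 4/164=0.0244
Σp_P3ᵢ² = 0.0739² + 0.1783² + 0.0652² + 0.1043² + 0.5391² + 0.0391² = 0.005461 + 0.031791 + 0.004251 + 0.010878 + 0.290629 + 0.001529 = 0.344539
B_P3 = 1 / 0.344539 = 2.9024
Σp_P2ᵢ² = 0.2258² + 0.0323² + 0.2419² + 0.1452² + 0.0645² + 0.2903² = 0.050986 + 0.001043 + 0.058516 + 0.021083 + 0.004160 + 0.084274 = 0.220062
B_P2 = 1 / 0.220062 = 4.5442
Σp_P1ᵢ² = 0.0061² + 0.1463² + 0.0122² + 0.2439² + 0.5671² + 0.0244² = 0.000037 + 0.021404 + 0.000149 + 0.059487 + 0.321602 + 0.000595 = 0.403274
B_P1 = 1 / 0.403274 = 2.4797
Highest B → broadest niche (most generalist): population P2 (B = 4.54).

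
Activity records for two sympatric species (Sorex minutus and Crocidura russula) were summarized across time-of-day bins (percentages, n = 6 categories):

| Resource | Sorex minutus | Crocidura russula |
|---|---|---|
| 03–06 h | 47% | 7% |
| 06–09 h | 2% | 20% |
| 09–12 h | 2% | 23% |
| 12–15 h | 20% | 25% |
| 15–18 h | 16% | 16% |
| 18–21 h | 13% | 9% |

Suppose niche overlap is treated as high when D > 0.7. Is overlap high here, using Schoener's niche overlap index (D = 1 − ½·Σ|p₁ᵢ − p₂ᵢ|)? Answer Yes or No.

No

Convert percentages to proportions (divide by 100).
Σ|p₁ᵢ − p₂ᵢ| = 0.40 + 0.18 + 0.21 + 0.05 + 0.00 + 0.04 = 0.88
D = 1 − ½ × 0.88 = 1 − 0.440 = 0.5600
D = 0.5600 < 0.7 → No.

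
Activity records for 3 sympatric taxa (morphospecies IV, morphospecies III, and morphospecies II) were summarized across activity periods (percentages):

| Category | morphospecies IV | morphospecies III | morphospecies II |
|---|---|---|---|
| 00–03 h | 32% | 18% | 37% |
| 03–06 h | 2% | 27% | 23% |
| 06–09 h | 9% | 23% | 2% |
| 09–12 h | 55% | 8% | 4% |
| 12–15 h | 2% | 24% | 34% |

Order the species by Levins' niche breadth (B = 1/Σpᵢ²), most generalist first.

Convert percentages to proportions (divide by 100).
Σp_IVᵢ² = 0.32² + 0.02² + 0.09² + 0.55² + 0.02² = 0.1024 + 0.0004 + 0.0081 + 0.3025 + 0.0004 = 0.4138
B_IV = 1 / 0.4138 = 2.4166
Σp_IIIᵢ² = 0.18² + 0.27² + 0.23² + 0.08² + 0.24² = 0.0324 + 0.0729 + 0.0529 + 0.0064 + 0.0576 = 0.2222
B_III = 1 / 0.2222 = 4.5005
Σp_IIᵢ² = 0.37² + 0.23² + 0.02² + 0.04² + 0.34² = 0.1369 + 0.0529 + 0.0004 + 0.0016 + 0.1156 = 0.3074
B_II = 1 / 0.3074 = 3.2531
Ranking by B (broadest → narrowest): morphospecies III (4.50) > morphospecies II (3.25) > morphospecies IV (2.42)

morphospecies III > morphospecies II > morphospecies IV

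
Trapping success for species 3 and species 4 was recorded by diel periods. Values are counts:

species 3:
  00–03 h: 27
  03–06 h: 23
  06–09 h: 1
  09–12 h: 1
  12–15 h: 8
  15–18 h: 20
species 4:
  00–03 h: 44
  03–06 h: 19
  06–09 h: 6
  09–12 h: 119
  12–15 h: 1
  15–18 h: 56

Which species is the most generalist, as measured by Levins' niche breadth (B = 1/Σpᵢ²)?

species 3

Proportions for species 3 (n=80): 27/80=0.3375, 23/80=0.2875, 1/80=0.0125, 1/80=0.0125, 8/80=0.1000, 20/80=0.2500
Proportions for species 4 (n=245): 44/245=0.1796, 19/245=0.0776, 6/245=0.0245, 119/245=0.4857, 1/245=0.0041, 56/245=0.2286
Σp_3ᵢ² = 0.3375² + 0.2875² + 0.0125² + 0.0125² + 0.1000² + 0.2500² = 0.113906 + 0.082656 + 0.000156 + 0.000156 + 0.010000 + 0.062500 = 0.269374
B_3 = 1 / 0.269374 = 3.7123
Σp_4ᵢ² = 0.1796² + 0.0776² + 0.0245² + 0.4857² + 0.0041² + 0.2286² = 0.032256 + 0.006022 + 0.000600 + 0.235904 + 0.000017 + 0.052258 = 0.327057
B_4 = 1 / 0.327057 = 3.0576
Highest B → broadest niche (most generalist): species 3 (B = 3.71).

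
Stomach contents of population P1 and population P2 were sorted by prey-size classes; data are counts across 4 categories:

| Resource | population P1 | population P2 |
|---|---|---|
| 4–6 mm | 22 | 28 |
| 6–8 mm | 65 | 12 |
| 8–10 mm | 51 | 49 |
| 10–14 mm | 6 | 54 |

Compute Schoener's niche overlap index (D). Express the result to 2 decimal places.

Proportions for population P1 (n=144): 22/144=0.1528, 65/144=0.4514, 51/144=0.3542, 6/144=0.0417
Proportions for population P2 (n=143): 28/143=0.1958, 12/143=0.0839, 49/143=0.3427, 54/143=0.3776
Σ|p₁ᵢ − p₂ᵢ| = 0.0430 + 0.3675 + 0.0115 + 0.3359 = 0.7579
D = 1 − ½ × 0.7579 = 1 − 0.37895 = 0.62105

0.62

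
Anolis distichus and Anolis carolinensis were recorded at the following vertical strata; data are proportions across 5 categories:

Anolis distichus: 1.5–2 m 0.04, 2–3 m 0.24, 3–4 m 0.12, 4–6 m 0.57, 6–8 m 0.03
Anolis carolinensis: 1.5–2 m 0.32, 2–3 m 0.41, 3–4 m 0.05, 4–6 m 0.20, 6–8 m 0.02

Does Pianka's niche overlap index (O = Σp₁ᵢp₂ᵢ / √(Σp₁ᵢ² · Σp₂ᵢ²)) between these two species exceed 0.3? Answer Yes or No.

Σ p₁ᵢp₂ᵢ = 0.0128 + 0.0984 + 0.0060 + 0.1140 + 0.0006 = 0.2318
Σp_1ᵢ² = 0.04² + 0.24² + 0.12² + 0.57² + 0.03² = 0.0016 + 0.0576 + 0.0144 + 0.3249 + 0.0009 = 0.3994
Σp_2ᵢ² = 0.32² + 0.41² + 0.05² + 0.20² + 0.02² = 0.1024 + 0.1681 + 0.0025 + 0.0400 + 0.0004 = 0.3134
O = 0.2318 / √(0.3994 × 0.3134) = 0.2318 / 0.35380 = 0.6552
O = 0.6552 > 0.3 → Yes.

Yes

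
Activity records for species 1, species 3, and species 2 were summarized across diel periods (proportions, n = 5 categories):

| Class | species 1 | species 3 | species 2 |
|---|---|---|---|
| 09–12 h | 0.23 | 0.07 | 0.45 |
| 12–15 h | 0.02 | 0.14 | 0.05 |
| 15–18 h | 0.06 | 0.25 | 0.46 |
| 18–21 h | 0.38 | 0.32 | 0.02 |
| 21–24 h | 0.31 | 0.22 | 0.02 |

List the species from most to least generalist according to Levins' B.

species 3 > species 1 > species 2

Σp_1ᵢ² = 0.23² + 0.02² + 0.06² + 0.38² + 0.31² = 0.0529 + 0.0004 + 0.0036 + 0.1444 + 0.0961 = 0.2974
B_1 = 1 / 0.2974 = 3.3625
Σp_3ᵢ² = 0.07² + 0.14² + 0.25² + 0.32² + 0.22² = 0.0049 + 0.0196 + 0.0625 + 0.1024 + 0.0484 = 0.2378
B_3 = 1 / 0.2378 = 4.2052
Σp_2ᵢ² = 0.45² + 0.05² + 0.46² + 0.02² + 0.02² = 0.2025 + 0.0025 + 0.2116 + 0.0004 + 0.0004 = 0.4174
B_2 = 1 / 0.4174 = 2.3958
Ranking by B (broadest → narrowest): species 3 (4.21) > species 1 (3.36) > species 2 (2.40)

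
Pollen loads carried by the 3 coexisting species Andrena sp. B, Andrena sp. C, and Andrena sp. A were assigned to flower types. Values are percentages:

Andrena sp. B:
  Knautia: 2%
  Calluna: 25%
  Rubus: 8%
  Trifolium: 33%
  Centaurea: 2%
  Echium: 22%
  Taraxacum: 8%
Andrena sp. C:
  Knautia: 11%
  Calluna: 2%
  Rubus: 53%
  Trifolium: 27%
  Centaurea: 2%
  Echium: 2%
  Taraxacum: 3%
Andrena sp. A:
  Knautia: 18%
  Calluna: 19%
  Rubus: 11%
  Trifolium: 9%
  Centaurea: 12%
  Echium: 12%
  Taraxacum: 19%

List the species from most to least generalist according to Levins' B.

Andrena sp. A > Andrena sp. B > Andrena sp. C

Convert percentages to proportions (divide by 100).
Σp_Bᵢ² = 0.02² + 0.25² + 0.08² + 0.33² + 0.02² + 0.22² + 0.08² = 0.0004 + 0.0625 + 0.0064 + 0.1089 + 0.0004 + 0.0484 + 0.0064 = 0.2334
B_B = 1 / 0.2334 = 4.2845
Σp_Cᵢ² = 0.11² + 0.02² + 0.53² + 0.27² + 0.02² + 0.02² + 0.03² = 0.0121 + 0.0004 + 0.2809 + 0.0729 + 0.0004 + 0.0004 + 0.0009 = 0.3680
B_C = 1 / 0.3680 = 2.7174
Σp_Aᵢ² = 0.18² + 0.19² + 0.11² + 0.09² + 0.12² + 0.12² + 0.19² = 0.0324 + 0.0361 + 0.0121 + 0.0081 + 0.0144 + 0.0144 + 0.0361 = 0.1536
B_A = 1 / 0.1536 = 6.5104
Ranking by B (broadest → narrowest): Andrena sp. A (6.51) > Andrena sp. B (4.28) > Andrena sp. C (2.72)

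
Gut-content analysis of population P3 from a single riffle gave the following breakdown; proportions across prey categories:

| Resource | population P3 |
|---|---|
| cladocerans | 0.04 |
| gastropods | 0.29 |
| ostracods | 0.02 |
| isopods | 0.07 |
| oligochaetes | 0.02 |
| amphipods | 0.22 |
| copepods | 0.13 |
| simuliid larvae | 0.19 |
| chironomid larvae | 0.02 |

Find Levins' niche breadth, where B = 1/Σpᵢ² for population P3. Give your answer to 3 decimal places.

5.176

Σpᵢ² = 0.04² + 0.29² + 0.02² + 0.07² + 0.02² + 0.22² + 0.13² + 0.19² + 0.02² = 0.0016 + 0.0841 + 0.0004 + 0.0049 + 0.0004 + 0.0484 + 0.0169 + 0.0361 + 0.0004 = 0.1932
B = 1 / 0.1932 = 5.17598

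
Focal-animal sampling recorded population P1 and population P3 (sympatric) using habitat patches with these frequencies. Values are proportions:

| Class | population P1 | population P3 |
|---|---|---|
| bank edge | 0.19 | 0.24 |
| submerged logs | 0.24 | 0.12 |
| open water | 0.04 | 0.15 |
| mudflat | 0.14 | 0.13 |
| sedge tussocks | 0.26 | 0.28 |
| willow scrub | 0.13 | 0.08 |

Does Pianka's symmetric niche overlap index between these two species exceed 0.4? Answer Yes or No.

Σ p₁ᵢp₂ᵢ = 0.0456 + 0.0288 + 0.0060 + 0.0182 + 0.0728 + 0.0104 = 0.1818
Σp_1ᵢ² = 0.19² + 0.24² + 0.04² + 0.14² + 0.26² + 0.13² = 0.0361 + 0.0576 + 0.0016 + 0.0196 + 0.0676 + 0.0169 = 0.1994
Σp_2ᵢ² = 0.24² + 0.12² + 0.15² + 0.13² + 0.28² + 0.08² = 0.0576 + 0.0144 + 0.0225 + 0.0169 + 0.0784 + 0.0064 = 0.1962
O = 0.1818 / √(0.1994 × 0.1962) = 0.1818 / 0.19779 = 0.9192
O = 0.9192 > 0.4 → Yes.

Yes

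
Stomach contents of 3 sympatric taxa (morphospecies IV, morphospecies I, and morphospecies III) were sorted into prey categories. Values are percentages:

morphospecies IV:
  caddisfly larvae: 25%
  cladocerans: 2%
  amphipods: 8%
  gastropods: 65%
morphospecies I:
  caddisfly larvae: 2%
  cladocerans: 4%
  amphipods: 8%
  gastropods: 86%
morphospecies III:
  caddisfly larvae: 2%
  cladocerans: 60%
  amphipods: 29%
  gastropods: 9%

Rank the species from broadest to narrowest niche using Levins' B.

Convert percentages to proportions (divide by 100).
Σp_IVᵢ² = 0.25² + 0.02² + 0.08² + 0.65² = 0.0625 + 0.0004 + 0.0064 + 0.4225 = 0.4918
B_IV = 1 / 0.4918 = 2.0333
Σp_Iᵢ² = 0.02² + 0.04² + 0.08² + 0.86² = 0.0004 + 0.0016 + 0.0064 + 0.7396 = 0.7480
B_I = 1 / 0.7480 = 1.3369
Σp_IIIᵢ² = 0.02² + 0.60² + 0.29² + 0.09² = 0.0004 + 0.3600 + 0.0841 + 0.0081 = 0.4526
B_III = 1 / 0.4526 = 2.2095
Ranking by B (broadest → narrowest): morphospecies III (2.21) > morphospecies IV (2.03) > morphospecies I (1.34)

morphospecies III > morphospecies IV > morphospecies I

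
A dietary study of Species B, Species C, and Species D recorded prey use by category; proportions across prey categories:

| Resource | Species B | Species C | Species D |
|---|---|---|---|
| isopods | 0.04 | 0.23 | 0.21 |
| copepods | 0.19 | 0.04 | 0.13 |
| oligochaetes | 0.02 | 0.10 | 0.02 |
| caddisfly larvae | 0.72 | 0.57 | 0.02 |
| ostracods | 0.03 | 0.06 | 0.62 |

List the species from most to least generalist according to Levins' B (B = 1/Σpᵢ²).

Σp_Bᵢ² = 0.04² + 0.19² + 0.02² + 0.72² + 0.03² = 0.0016 + 0.0361 + 0.0004 + 0.5184 + 0.0009 = 0.5574
B_B = 1 / 0.5574 = 1.7940
Σp_Cᵢ² = 0.23² + 0.04² + 0.10² + 0.57² + 0.06² = 0.0529 + 0.0016 + 0.0100 + 0.3249 + 0.0036 = 0.3930
B_C = 1 / 0.3930 = 2.5445
Σp_Dᵢ² = 0.21² + 0.13² + 0.02² + 0.02² + 0.62² = 0.0441 + 0.0169 + 0.0004 + 0.0004 + 0.3844 = 0.4462
B_D = 1 / 0.4462 = 2.2411
Ranking by B (broadest → narrowest): Species C (2.54) > Species D (2.24) > Species B (1.79)

Species C > Species D > Species B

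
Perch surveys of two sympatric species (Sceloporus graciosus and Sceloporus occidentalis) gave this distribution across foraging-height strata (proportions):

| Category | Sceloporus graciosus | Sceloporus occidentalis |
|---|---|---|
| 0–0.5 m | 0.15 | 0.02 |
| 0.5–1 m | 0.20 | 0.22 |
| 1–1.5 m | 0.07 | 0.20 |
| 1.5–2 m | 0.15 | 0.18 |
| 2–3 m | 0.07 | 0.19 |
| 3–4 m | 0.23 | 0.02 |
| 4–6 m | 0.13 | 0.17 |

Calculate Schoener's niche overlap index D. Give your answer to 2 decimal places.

Σ|p₁ᵢ − p₂ᵢ| = 0.13 + 0.02 + 0.13 + 0.03 + 0.12 + 0.21 + 0.04 = 0.68
D = 1 − ½ × 0.68 = 1 − 0.340 = 0.6600

0.66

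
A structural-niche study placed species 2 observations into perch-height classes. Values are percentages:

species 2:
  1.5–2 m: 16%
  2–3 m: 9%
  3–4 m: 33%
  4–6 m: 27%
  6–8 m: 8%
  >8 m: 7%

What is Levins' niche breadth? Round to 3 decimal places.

4.409

Convert percentages to proportions (divide by 100).
Σpᵢ² = 0.16² + 0.09² + 0.33² + 0.27² + 0.08² + 0.07² = 0.0256 + 0.0081 + 0.1089 + 0.0729 + 0.0064 + 0.0049 = 0.2268
B = 1 / 0.2268 = 4.40917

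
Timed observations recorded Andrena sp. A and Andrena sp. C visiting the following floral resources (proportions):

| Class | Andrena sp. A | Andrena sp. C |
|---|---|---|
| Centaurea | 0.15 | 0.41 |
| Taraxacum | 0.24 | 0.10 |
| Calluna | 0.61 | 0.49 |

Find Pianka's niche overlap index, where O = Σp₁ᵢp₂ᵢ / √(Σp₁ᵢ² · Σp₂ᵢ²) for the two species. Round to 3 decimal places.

0.884

Σ p₁ᵢp₂ᵢ = 0.0615 + 0.0240 + 0.2989 = 0.3844
Σp_1ᵢ² = 0.15² + 0.24² + 0.61² = 0.0225 + 0.0576 + 0.3721 = 0.4522
Σp_2ᵢ² = 0.41² + 0.10² + 0.49² = 0.1681 + 0.0100 + 0.2401 = 0.4182
O = 0.3844 / √(0.4522 × 0.4182) = 0.3844 / 0.434868 = 0.88395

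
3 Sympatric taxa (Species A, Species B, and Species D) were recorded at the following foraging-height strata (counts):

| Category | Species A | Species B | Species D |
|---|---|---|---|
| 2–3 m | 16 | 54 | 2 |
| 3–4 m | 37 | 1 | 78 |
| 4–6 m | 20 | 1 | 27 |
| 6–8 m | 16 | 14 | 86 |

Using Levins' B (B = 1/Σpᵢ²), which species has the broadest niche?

Species A

Proportions for Species A (n=89): 16/89=0.1798, 37/89=0.4157, 20/89=0.2247, 16/89=0.1798
Proportions for Species B (n=70): 54/70=0.7714, 1/70=0.0143, 1/70=0.0143, 14/70=0.2000
Proportions for Species D (n=193): 2/193=0.0104, 78/193=0.4041, 27/193=0.1399, 86/193=0.4456
Σp_Aᵢ² = 0.1798² + 0.4157² + 0.2247² + 0.1798² = 0.032328 + 0.172806 + 0.050490 + 0.032328 = 0.287952
B_A = 1 / 0.287952 = 3.4728
Σp_Bᵢ² = 0.7714² + 0.0143² + 0.0143² + 0.2000² = 0.595058 + 0.000204 + 0.000204 + 0.040000 = 0.635466
B_B = 1 / 0.635466 = 1.5736
Σp_Dᵢ² = 0.0104² + 0.4041² + 0.1399² + 0.4456² = 0.000108 + 0.163297 + 0.019572 + 0.198559 = 0.381536
B_D = 1 / 0.381536 = 2.6210
Highest B → broadest niche (most generalist): Species A (B = 3.47).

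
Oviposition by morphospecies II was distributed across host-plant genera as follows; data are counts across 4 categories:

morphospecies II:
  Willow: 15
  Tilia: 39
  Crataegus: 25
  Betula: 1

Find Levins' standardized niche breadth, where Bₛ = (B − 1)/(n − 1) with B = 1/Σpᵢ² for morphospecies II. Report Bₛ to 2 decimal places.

Proportions for morphospecies II (n=80): 15/80=0.1875, 39/80=0.4875, 25/80=0.3125, 1/80=0.0125
Σpᵢ² = 0.1875² + 0.4875² + 0.3125² + 0.0125² = 0.035156 + 0.237656 + 0.097656 + 0.000156 = 0.370624
B = 1 / 0.370624 = 2.6982
Bₛ = (B − 1)/(n − 1) = (2.6982 − 1)/(4 − 1) = 1.6982/3 = 0.5661

0.57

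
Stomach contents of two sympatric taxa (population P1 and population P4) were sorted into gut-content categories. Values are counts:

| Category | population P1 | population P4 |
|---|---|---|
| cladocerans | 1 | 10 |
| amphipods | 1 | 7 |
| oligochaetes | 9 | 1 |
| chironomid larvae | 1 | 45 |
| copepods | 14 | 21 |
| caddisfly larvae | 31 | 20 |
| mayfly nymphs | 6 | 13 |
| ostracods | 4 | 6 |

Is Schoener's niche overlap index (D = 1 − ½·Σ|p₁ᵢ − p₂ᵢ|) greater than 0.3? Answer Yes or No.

Yes

Proportions for population P1 (n=67): 1/67=0.0149, 1/67=0.0149, 9/67=0.1343, 1/67=0.0149, 14/67=0.2090, 31/67=0.4627, 6/67=0.0896, 4/67=0.0597
Proportions for population P4 (n=123): 10/123=0.0813, 7/123=0.0569, 1/123=0.0081, 45/123=0.3659, 21/123=0.1707, 20/123=0.1626, 13/123=0.1057, 6/123=0.0488
Σ|p₁ᵢ − p₂ᵢ| = 0.0664 + 0.0420 + 0.1262 + 0.3510 + 0.0383 + 0.3001 + 0.0161 + 0.0109 = 0.9510
D = 1 − ½ × 0.9510 = 1 − 0.47550 = 0.52450
D = 0.52450 > 0.3 → Yes.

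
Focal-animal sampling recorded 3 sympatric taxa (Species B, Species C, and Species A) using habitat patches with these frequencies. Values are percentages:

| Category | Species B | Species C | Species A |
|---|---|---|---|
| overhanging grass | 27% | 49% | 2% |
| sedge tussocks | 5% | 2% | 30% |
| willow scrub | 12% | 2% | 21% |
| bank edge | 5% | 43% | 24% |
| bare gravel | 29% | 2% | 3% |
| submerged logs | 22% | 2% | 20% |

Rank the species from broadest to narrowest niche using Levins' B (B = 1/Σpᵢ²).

Convert percentages to proportions (divide by 100).
Σp_Bᵢ² = 0.27² + 0.05² + 0.12² + 0.05² + 0.29² + 0.22² = 0.0729 + 0.0025 + 0.0144 + 0.0025 + 0.0841 + 0.0484 = 0.2248
B_B = 1 / 0.2248 = 4.4484
Σp_Cᵢ² = 0.49² + 0.02² + 0.02² + 0.43² + 0.02² + 0.02² = 0.2401 + 0.0004 + 0.0004 + 0.1849 + 0.0004 + 0.0004 = 0.4266
B_C = 1 / 0.4266 = 2.3441
Σp_Aᵢ² = 0.02² + 0.30² + 0.21² + 0.24² + 0.03² + 0.20² = 0.0004 + 0.0900 + 0.0441 + 0.0576 + 0.0009 + 0.0400 = 0.2330
B_A = 1 / 0.2330 = 4.2918
Ranking by B (broadest → narrowest): Species B (4.45) > Species A (4.29) > Species C (2.34)

Species B > Species A > Species C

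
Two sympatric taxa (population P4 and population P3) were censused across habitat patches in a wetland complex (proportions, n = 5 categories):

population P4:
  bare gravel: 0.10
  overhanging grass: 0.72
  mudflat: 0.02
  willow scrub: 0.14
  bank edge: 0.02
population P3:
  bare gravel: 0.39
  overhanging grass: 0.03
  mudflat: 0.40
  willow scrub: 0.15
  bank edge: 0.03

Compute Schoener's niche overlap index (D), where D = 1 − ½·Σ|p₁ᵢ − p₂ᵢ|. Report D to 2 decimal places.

0.31

Σ|p₁ᵢ − p₂ᵢ| = 0.29 + 0.69 + 0.38 + 0.01 + 0.01 = 1.38
D = 1 − ½ × 1.38 = 1 − 0.690 = 0.3100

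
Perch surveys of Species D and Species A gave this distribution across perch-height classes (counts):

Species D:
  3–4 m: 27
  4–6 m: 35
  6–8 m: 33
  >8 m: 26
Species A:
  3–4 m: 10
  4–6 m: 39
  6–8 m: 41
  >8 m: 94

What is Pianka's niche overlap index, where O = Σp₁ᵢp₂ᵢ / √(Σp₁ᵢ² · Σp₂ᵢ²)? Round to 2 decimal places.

Proportions for Species D (n=121): 27/121=0.2231, 35/121=0.2893, 33/121=0.2727, 26/121=0.2149
Proportions for Species A (n=184): 10/184=0.0543, 39/184=0.2120, 41/184=0.2228, 94/184=0.5109
Σ p₁ᵢp₂ᵢ = 0.012114 + 0.061332 + 0.060758 + 0.109792 = 0.243996
Σp_1ᵢ² = 0.2231² + 0.2893² + 0.2727² + 0.2149² = 0.049774 + 0.083694 + 0.074365 + 0.046182 = 0.254015
Σp_2ᵢ² = 0.0543² + 0.2120² + 0.2228² + 0.5109² = 0.002948 + 0.044944 + 0.049640 + 0.261019 = 0.358551
O = 0.243996 / √(0.254015 × 0.358551) = 0.243996 / 0.3017902 = 0.8085

0.81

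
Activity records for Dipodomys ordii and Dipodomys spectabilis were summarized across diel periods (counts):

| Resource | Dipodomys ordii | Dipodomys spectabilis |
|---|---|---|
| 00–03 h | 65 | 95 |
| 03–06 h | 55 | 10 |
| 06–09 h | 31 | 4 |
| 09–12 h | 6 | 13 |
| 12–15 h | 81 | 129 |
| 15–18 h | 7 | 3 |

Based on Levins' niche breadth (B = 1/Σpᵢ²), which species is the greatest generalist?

Proportions for Dipodomys ordii (n=245): 65/245=0.2653, 55/245=0.2245, 31/245=0.1265, 6/245=0.0245, 81/245=0.3306, 7/245=0.0286
Proportions for Dipodomys spectabilis (n=254): 95/254=0.3740, 10/254=0.0394, 4/254=0.0157, 13/254=0.0512, 129/254=0.5079, 3/254=0.0118
Σp_ordiᵢ² = 0.2653² + 0.2245² + 0.1265² + 0.0245² + 0.3306² + 0.0286² = 0.070384 + 0.050400 + 0.016002 + 0.000600 + 0.109296 + 0.000818 = 0.247500
B_ordi = 1 / 0.247500 = 4.0404
Σp_specᵢ² = 0.3740² + 0.0394² + 0.0157² + 0.0512² + 0.5079² + 0.0118² = 0.139876 + 0.001552 + 0.000246 + 0.002621 + 0.257962 + 0.000139 = 0.402396
B_spec = 1 / 0.402396 = 2.4851
Highest B → broadest niche (most generalist): Dipodomys ordii (B = 4.04).

Dipodomys ordii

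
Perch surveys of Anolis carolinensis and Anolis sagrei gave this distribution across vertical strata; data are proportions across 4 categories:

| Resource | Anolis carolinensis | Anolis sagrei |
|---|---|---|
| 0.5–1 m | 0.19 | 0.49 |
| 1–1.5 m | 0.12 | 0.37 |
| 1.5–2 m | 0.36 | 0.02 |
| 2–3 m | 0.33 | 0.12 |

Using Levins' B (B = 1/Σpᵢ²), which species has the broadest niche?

Anolis carolinensis

Σp_caroᵢ² = 0.19² + 0.12² + 0.36² + 0.33² = 0.0361 + 0.0144 + 0.1296 + 0.1089 = 0.2890
B_caro = 1 / 0.2890 = 3.4602
Σp_sagrᵢ² = 0.49² + 0.37² + 0.02² + 0.12² = 0.2401 + 0.1369 + 0.0004 + 0.0144 = 0.3918
B_sagr = 1 / 0.3918 = 2.5523
Highest B → broadest niche (most generalist): Anolis carolinensis (B = 3.46).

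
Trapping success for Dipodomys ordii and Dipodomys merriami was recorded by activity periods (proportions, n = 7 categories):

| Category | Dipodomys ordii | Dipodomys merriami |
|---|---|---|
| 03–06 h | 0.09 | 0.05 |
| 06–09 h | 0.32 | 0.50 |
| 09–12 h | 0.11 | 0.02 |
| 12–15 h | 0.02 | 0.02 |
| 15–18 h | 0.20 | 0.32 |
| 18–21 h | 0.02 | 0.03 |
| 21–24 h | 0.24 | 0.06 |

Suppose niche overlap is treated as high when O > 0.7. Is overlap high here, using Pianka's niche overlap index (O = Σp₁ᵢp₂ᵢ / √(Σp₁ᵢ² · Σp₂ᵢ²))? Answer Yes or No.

Yes

Σ p₁ᵢp₂ᵢ = 0.0045 + 0.1600 + 0.0022 + 0.0004 + 0.0640 + 0.0006 + 0.0144 = 0.2461
Σp_1ᵢ² = 0.09² + 0.32² + 0.11² + 0.02² + 0.20² + 0.02² + 0.24² = 0.0081 + 0.1024 + 0.0121 + 0.0004 + 0.0400 + 0.0004 + 0.0576 = 0.2210
Σp_2ᵢ² = 0.05² + 0.50² + 0.02² + 0.02² + 0.32² + 0.03² + 0.06² = 0.0025 + 0.2500 + 0.0004 + 0.0004 + 0.1024 + 0.0009 + 0.0036 = 0.3602
O = 0.2461 / √(0.2210 × 0.3602) = 0.2461 / 0.28214 = 0.8723
O = 0.8723 > 0.7 → Yes.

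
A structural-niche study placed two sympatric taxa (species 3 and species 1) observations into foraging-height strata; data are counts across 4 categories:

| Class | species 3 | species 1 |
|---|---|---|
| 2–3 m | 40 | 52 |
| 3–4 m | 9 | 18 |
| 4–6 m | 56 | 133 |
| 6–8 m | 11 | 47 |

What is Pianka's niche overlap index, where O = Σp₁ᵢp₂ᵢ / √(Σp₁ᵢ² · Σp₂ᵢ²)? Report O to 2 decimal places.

Proportions for species 3 (n=116): 40/116=0.3448, 9/116=0.0776, 56/116=0.4828, 11/116=0.0948
Proportions for species 1 (n=250): 52/250=0.2080, 18/250=0.0720, 133/250=0.5320, 47/250=0.1880
Σ p₁ᵢp₂ᵢ = 0.071718 + 0.005587 + 0.256850 + 0.017822 = 0.351977
Σp_1ᵢ² = 0.3448² + 0.0776² + 0.4828² + 0.0948² = 0.118887 + 0.006022 + 0.233096 + 0.008987 = 0.366992
Σp_2ᵢ² = 0.2080² + 0.0720² + 0.5320² + 0.1880² = 0.043264 + 0.005184 + 0.283024 + 0.035344 = 0.366816
O = 0.351977 / √(0.366992 × 0.366816) = 0.351977 / 0.3669040 = 0.9593

0.96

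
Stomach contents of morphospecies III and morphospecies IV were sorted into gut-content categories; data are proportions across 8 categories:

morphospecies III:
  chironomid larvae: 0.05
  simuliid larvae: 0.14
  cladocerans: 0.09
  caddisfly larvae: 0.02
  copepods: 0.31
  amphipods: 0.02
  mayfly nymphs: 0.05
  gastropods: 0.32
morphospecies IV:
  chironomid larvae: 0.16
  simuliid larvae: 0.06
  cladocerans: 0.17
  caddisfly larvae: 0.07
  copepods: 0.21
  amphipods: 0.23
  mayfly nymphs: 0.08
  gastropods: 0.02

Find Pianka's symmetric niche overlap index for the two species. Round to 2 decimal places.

0.58

Σ p₁ᵢp₂ᵢ = 0.0080 + 0.0084 + 0.0153 + 0.0014 + 0.0651 + 0.0046 + 0.0040 + 0.0064 = 0.1132
Σp_1ᵢ² = 0.05² + 0.14² + 0.09² + 0.02² + 0.31² + 0.02² + 0.05² + 0.32² = 0.0025 + 0.0196 + 0.0081 + 0.0004 + 0.0961 + 0.0004 + 0.0025 + 0.1024 = 0.2320
Σp_2ᵢ² = 0.16² + 0.06² + 0.17² + 0.07² + 0.21² + 0.23² + 0.08² + 0.02² = 0.0256 + 0.0036 + 0.0289 + 0.0049 + 0.0441 + 0.0529 + 0.0064 + 0.0004 = 0.1668
O = 0.1132 / √(0.2320 × 0.1668) = 0.1132 / 0.19672 = 0.5754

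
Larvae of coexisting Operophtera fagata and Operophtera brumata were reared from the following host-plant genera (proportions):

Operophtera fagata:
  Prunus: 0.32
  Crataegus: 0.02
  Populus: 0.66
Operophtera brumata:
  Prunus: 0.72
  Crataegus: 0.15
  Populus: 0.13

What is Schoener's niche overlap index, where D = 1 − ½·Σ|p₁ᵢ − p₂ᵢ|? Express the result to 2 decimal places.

Σ|p₁ᵢ − p₂ᵢ| = 0.40 + 0.13 + 0.53 = 1.06
D = 1 − ½ × 1.06 = 1 − 0.530 = 0.4700

0.47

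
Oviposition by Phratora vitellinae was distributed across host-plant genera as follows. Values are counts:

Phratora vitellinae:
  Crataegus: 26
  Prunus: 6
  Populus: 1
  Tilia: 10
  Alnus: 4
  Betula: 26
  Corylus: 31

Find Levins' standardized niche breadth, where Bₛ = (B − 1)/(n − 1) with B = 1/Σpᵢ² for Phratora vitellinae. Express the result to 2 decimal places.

Proportions for Phratora vitellinae (n=104): 26/104=0.2500, 6/104=0.0577, 1/104=0.0096, 10/104=0.0962, 4/104=0.0385, 26/104=0.2500, 31/104=0.2981
Σpᵢ² = 0.2500² + 0.0577² + 0.0096² + 0.0962² + 0.0385² + 0.2500² + 0.2981² = 0.062500 + 0.003329 + 0.000092 + 0.009254 + 0.001482 + 0.062500 + 0.088864 = 0.228021
B = 1 / 0.228021 = 4.3856
Bₛ = (B − 1)/(n − 1) = (4.3856 − 1)/(7 − 1) = 3.3856/6 = 0.5643

0.56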